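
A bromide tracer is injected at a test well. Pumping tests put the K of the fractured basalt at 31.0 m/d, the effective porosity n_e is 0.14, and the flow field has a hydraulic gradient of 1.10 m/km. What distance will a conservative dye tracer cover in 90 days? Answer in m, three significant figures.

21.9 m

Darcy flux q = K·i = 31.0 × 0.0011 = 0.03410 m/d
Seepage velocity v = q / n = 0.03410 / 0.14 = 0.2436 m/d
L = v × T = 0.2436 × 90 = 21.92 m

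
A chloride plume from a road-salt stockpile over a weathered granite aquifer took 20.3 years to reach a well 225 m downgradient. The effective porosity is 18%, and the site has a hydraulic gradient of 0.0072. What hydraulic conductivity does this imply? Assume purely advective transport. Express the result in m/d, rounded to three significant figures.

t = 20.3 years = 7410 d
v = L / t = 225 / 7410 = 0.03037 m/d
K = v · n / i = 0.03037 × 0.18 / 0.0072 = 0.759 m/d

0.759 m/d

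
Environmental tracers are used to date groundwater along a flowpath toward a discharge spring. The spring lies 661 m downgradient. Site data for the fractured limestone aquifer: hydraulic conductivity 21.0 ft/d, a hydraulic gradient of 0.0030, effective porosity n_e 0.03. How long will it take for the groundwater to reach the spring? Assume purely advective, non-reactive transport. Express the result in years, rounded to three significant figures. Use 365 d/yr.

2.83 years

K = 21.0 ft/d × 0.3048 = 6.401 m/d
Darcy flux q = K·i = 6.401 × 0.0030 = 0.01920 m/d
Seepage velocity v = q / n = 0.01920 / 0.03 = 0.6401 m/d
t = L / v = 661 / 0.6401 = 1033 d
   = 1033 / 365 = 2.83 yr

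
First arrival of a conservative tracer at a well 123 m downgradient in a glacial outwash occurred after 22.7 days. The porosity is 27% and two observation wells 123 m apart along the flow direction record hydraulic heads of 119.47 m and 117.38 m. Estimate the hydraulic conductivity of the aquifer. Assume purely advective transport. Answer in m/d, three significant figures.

86.1 m/d

Hydraulic gradient i = (119.47 − 117.38) / 123 = 2.09 / 123 = 0.01699
v = L / t = 123 / 22.7 = 5.419 m/d
K = v · n / i = 5.419 × 0.27 / 0.01699 = 86.1 m/d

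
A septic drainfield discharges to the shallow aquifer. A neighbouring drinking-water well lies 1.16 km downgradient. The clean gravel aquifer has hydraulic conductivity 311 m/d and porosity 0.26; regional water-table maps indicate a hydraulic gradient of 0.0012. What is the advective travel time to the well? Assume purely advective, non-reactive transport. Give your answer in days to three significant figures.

Specific discharge q = 311 × 0.0012 = 0.3732 m/d
v_s = q/n_e = 0.3732/0.26 = 1.435 m/d
L = 1.16 km = 1160 m
t = L / v = 1160 / 1.435 = 808.1 d

808 days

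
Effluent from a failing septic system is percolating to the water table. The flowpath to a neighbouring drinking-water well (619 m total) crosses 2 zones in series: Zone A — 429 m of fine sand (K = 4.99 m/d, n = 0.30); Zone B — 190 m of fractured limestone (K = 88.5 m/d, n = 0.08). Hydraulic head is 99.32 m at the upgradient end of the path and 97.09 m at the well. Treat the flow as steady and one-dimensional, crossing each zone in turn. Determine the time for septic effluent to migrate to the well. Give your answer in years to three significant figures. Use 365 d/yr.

Total head drop ΔH = 99.32 − 97.09 = 2.23 m
Continuity: the same q passes through each zone, so ΔH = q·Σ(L_j/K_j) — the zones act as resistances in series.
Σ(L/K) = 429/4.99 + 190/88.5 = 85.97 + 2.147 = 88.12 d
q = ΔH / Σ(L/K) = 2.23 / 88.12 = 0.02531 m/d (same in every zone)
Zone A: v = q/n = 0.02531/0.30 = 0.08436 m/d → t_A = 429/0.08436 = 5086 d
Zone B: v = q/n = 0.02531/0.08 = 0.3163 m/d → t_B = 190/0.3163 = 600.6 d
Total t = 5086 + 600.6 = 5686 d
   = 5686 / 365 = 15.6 yr

15.6 years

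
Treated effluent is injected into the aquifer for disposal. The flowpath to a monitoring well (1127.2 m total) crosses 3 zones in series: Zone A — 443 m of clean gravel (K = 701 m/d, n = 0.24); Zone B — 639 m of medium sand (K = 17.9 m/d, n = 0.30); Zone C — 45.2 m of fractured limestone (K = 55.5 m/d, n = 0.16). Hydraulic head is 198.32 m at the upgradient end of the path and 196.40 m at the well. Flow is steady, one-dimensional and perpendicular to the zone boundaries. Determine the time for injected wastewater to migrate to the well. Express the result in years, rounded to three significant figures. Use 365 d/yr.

Total head drop ΔH = 198.32 − 196.40 = 1.92 m
Continuity: the same q passes through each zone, so ΔH = q·Σ(L_j/K_j) — the zones act as resistances in series.
Σ(L/K) = 443/701 + 639/17.9 + 45.2/55.5 = 0.6320 + 35.70 + 0.8144 = 37.14 d
q = ΔH / Σ(L/K) = 1.92 / 37.14 = 0.05169 m/d (same in every zone)
Zone A: v = q/n = 0.05169/0.24 = 0.2154 m/d → t_A = 443/0.2154 = 2057 d
Zone B: v = q/n = 0.05169/0.30 = 0.1723 m/d → t_B = 639/0.1723 = 3709 d
Zone C: v = q/n = 0.05169/0.16 = 0.3231 m/d → t_C = 45.2/0.3231 = 139.9 d
Total t = 2057 + 3709 + 139.9 = 5905 d
   = 5905 / 365 = 16.2 yr

16.2 years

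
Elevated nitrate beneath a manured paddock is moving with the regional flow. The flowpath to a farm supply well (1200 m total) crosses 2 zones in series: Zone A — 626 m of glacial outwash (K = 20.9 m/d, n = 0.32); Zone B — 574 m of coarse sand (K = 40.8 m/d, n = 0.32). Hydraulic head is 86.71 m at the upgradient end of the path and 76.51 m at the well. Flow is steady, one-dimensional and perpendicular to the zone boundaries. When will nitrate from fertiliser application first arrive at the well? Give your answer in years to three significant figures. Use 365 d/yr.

Total head drop ΔH = 86.71 − 76.51 = 10.20 m
Steady 1-D flow in series ⇒ the Darcy flux q is identical in every zone and the zone head losses add (resistances L/K in series).
Σ(L/K) = 626/20.9 + 574/40.8 = 29.95 + 14.07 = 44.02 d
q = ΔH / Σ(L/K) = 10.20 / 44.02 = 0.2317 m/d (same in every zone)
Zone A: v = q/n = 0.2317/0.32 = 0.7241 m/d → t_A = 626/0.7241 = 864.5 d
Zone B: v = q/n = 0.2317/0.32 = 0.7241 m/d → t_B = 574/0.7241 = 792.7 d
Total t = 864.5 + 792.7 = 1657 d
   = 1657 / 365 = 4.54 yr

4.54 years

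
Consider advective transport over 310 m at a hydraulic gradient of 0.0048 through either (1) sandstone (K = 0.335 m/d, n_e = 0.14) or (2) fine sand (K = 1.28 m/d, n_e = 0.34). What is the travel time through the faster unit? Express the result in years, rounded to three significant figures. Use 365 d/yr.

47.0 years

Unit 1 (sandstone): v = 0.335×0.0048/0.14 = 0.01149 m/d, t = 310/0.01149 = 26990 d
Unit 2 (fine sand): v = 1.28×0.0048/0.34 = 0.01807 m/d, t = 310/0.01807 = 17150 d
Faster: 17150 d / 365 = 47.0 yr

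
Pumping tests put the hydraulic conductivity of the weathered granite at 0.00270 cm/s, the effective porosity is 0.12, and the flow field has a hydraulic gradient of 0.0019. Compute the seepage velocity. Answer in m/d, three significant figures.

K = 0.00270 cm/s × 864 = 2.333 m/d
q = Ki = 2.333 × 0.0019 = 0.004432 m/d
Average linear velocity = 0.004432 / 0.12 = 0.03694 m/d

0.0369 m/d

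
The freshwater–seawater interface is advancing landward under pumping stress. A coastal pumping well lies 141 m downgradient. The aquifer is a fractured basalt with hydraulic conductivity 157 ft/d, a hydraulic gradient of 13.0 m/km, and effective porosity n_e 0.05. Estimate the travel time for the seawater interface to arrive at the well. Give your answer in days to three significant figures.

K = 157 ft/d × 0.3048 = 47.85 m/d
Darcy flux q = K·i = 47.85 × 0.013 = 0.6221 m/d
Average linear velocity = 0.6221 / 0.05 = 12.44 m/d
t = L / v = 141 / 12.44 = 11.33 d

11.3 days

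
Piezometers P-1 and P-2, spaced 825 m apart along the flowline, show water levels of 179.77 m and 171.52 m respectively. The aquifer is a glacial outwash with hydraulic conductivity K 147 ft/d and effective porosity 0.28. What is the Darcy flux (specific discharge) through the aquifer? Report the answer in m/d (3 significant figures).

0.448 m/d

Hydraulic gradient i = (179.77 − 171.52) / 825 = 8.25 / 825 = 0.01000
K = 147 ft/d × 0.3048 = 44.81 m/d
Darcy flux q = K·i = 44.81 × 0.01000 = 0.4481 m/d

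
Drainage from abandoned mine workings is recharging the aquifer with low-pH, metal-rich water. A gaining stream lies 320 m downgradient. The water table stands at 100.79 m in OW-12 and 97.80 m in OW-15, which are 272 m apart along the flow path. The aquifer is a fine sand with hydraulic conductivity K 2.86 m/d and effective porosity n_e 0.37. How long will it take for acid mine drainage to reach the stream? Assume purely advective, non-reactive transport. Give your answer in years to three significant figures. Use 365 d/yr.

10.3 years

Hydraulic gradient i = (100.79 − 97.80) / 272 = 2.99 / 272 = 0.01099
Specific discharge q = 2.86 × 0.01099 = 0.03144 m/d
Average linear velocity = 0.03144 / 0.37 = 0.08497 m/d
t = L / v = 320 / 0.08497 = 3766 d
   = 3766 / 365 = 10.3 yr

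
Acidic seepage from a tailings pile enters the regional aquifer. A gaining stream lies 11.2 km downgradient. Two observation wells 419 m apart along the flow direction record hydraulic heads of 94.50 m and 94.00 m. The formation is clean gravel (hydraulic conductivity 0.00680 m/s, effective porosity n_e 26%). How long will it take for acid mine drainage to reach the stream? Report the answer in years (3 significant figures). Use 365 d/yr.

Hydraulic gradient i = (94.50 − 94.00) / 419 = 0.50 / 419 = 0.001193
K = 0.00680 m/s × 86400 s/d = 587.5 m/d
q = Ki = 587.5 × 0.001193 = 0.7011 m/d
Average linear velocity = 0.7011 / 0.26 = 2.697 m/d
L = 11.2 km = 11200 m
t = L / v = 11200 / 2.697 = 4153 d
   = 4153 / 365 = 11.4 yr

11.4 years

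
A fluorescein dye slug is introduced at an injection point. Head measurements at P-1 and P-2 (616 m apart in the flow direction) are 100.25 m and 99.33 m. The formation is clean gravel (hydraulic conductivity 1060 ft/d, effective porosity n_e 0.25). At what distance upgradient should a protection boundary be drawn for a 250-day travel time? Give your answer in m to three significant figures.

Hydraulic gradient i = (100.25 − 99.33) / 616 = 0.92 / 616 = 0.001494
K = 1060 ft/d × 0.3048 = 323.1 m/d
Specific discharge q = 323.1 × 0.001494 = 0.4825 m/d
Average linear velocity = 0.4825 / 0.25 = 1.930 m/d
L = v × T = 1.930 × 250 = 482.5 m

483 m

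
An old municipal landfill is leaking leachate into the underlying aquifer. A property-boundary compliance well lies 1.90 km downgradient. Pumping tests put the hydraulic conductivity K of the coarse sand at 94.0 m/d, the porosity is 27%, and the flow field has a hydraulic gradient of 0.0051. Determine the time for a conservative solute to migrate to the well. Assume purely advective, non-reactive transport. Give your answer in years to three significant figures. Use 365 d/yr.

2.93 years

Darcy flux q = K·i = 94.0 × 0.0051 = 0.4794 m/d
v_s = q/n_e = 0.4794/0.27 = 1.776 m/d
L = 1.90 km = 1900 m
t = L / v = 1900 / 1.776 = 1070 d
   = 1070 / 365 = 2.93 yr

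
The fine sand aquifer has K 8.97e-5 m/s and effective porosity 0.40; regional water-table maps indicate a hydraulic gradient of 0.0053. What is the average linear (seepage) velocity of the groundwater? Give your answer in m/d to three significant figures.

0.103 m/d

K = 8.97e-5 m/s × 86400 s/d = 7.750 m/d
Darcy flux q = K·i = 7.750 × 0.0053 = 0.04108 m/d
Average linear velocity = 0.04108 / 0.40 = 0.1027 m/d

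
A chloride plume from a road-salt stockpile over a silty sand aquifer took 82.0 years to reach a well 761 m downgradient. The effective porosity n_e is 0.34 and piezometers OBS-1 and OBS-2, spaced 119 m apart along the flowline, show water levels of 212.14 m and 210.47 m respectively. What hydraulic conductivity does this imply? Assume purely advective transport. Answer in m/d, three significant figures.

0.616 m/d

Hydraulic gradient i = (212.14 − 210.47) / 119 = 1.67 / 119 = 0.01403
t = 82.0 years = 29930 d
v = L / t = 761 / 29930 = 0.02543 m/d
K = v · n / i = 0.02543 × 0.34 / 0.01403 = 0.616 m/d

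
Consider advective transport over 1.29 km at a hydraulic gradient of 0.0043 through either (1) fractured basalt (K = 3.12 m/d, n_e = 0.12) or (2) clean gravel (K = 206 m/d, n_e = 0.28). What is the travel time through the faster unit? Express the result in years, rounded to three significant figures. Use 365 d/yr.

Unit 1 (fractured basalt): v = 3.12×0.0043/0.12 = 0.1118 m/d, t = 1290/0.1118 = 11540 d
Unit 2 (clean gravel): v = 206×0.0043/0.28 = 3.164 m/d, t = 1290/3.164 = 407.8 d
Faster: 407.8 d / 365 = 1.12 yr

1.12 years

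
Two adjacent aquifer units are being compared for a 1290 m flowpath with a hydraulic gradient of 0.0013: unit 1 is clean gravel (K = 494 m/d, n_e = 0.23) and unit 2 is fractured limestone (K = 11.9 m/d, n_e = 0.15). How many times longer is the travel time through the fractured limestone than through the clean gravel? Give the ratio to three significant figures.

Unit 1 (clean gravel): v = 494×0.0013/0.23 = 2.792 m/d, t = 1290/2.792 = 462.0 d
Unit 2 (fractured limestone): v = 11.9×0.0013/0.15 = 0.1031 m/d, t = 1290/0.1031 = 12510 d
t(fractured limestone) / t(clean gravel) = 12510/462.0 = 27.1

27.1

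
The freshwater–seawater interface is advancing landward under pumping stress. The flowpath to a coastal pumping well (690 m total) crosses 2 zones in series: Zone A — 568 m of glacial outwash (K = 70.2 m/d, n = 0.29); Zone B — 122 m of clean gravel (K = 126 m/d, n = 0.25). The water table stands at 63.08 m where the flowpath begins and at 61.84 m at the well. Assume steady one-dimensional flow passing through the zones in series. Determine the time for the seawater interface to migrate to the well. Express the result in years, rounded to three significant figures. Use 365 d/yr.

Total head drop ΔH = 63.08 − 61.84 = 1.24 m
Steady 1-D flow in series ⇒ the Darcy flux q is identical in every zone and the zone head losses add (resistances L/K in series).
Σ(L/K) = 568/70.2 + 122/126 = 8.091 + 0.9683 = 9.059 d
q = ΔH / Σ(L/K) = 1.24 / 9.059 = 0.1369 m/d (same in every zone)
Zone A: v = q/n = 0.1369/0.29 = 0.4720 m/d → t_A = 568/0.4720 = 1203 d
Zone B: v = q/n = 0.1369/0.25 = 0.5475 m/d → t_B = 122/0.5475 = 222.8 d
Total t = 1203 + 222.8 = 1426 d
   = 1426 / 365 = 3.91 yr

3.91 years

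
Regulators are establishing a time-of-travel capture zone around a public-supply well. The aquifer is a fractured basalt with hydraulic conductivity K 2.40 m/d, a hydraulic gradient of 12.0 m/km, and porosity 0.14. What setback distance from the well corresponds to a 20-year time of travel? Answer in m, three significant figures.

Darcy flux q = K·i = 2.40 × 0.012 = 0.02880 m/d
Average linear velocity = 0.02880 / 0.14 = 0.2057 m/d
T = 20 yr × 365 = 7300 d
L = v × T = 0.2057 × 7300 = 1502 m

1500 m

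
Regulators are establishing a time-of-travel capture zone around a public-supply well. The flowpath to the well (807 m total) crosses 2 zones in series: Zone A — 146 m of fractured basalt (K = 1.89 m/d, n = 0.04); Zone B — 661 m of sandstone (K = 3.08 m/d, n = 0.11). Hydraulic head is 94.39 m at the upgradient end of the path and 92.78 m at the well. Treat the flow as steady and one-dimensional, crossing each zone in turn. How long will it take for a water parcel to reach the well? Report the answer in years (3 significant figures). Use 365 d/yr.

39.0 years

Total head drop ΔH = 94.39 − 92.78 = 1.61 m
Continuity: the same q passes through each zone, so ΔH = q·Σ(L_j/K_j) — the zones act as resistances in series.
Σ(L/K) = 146/1.89 + 661/3.08 = 77.25 + 214.6 = 291.9 d
q = ΔH / Σ(L/K) = 1.61 / 291.9 = 0.005516 m/d (same in every zone)
Zone A: v = q/n = 0.005516/0.04 = 0.1379 m/d → t_A = 146/0.1379 = 1059 d
Zone B: v = q/n = 0.005516/0.11 = 0.05015 m/d → t_B = 661/0.05015 = 13180 d
Total t = 1059 + 13180 = 14240 d
   = 14240 / 365 = 39.0 yr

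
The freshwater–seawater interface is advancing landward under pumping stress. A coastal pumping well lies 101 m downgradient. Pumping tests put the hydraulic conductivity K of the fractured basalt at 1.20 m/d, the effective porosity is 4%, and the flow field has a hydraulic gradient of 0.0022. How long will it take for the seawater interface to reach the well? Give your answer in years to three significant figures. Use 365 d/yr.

Darcy flux q = K·i = 1.20 × 0.0022 = 0.002640 m/d
v = Ki/n = 1.20·0.0022/0.04 = 0.06600 m/d
t = L / v = 101 / 0.06600 = 1530 d
   = 1530 / 365 = 4.19 yr

4.19 years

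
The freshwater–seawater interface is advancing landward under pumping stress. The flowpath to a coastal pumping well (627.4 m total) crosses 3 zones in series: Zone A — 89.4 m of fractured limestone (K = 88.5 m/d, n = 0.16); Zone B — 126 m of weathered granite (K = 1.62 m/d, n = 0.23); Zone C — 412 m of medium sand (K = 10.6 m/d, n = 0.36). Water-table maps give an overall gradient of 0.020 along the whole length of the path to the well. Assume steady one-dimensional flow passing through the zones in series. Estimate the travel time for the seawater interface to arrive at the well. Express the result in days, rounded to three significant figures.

1800 days

Steady 1-D flow in series ⇒ the Darcy flux q is identical in every zone and the zone head losses add (resistances L/K in series).
Σ(L/K) = 89.4/88.5 + 126/1.62 + 412/10.6 = 1.010 + 77.78 + 38.87 = 117.7 d
K_eq = L_total / Σ(L/K) = 627.4 / 117.7 = 5.333 m/d
q = K_eq · i = 5.333 × 0.020 = 0.1067 m/d (same in every zone)
Zone A: v = q/n = 0.1067/0.16 = 0.6666 m/d → t_A = 89.4/0.6666 = 134.1 d
Zone B: v = q/n = 0.1067/0.23 = 0.4637 m/d → t_B = 126/0.4637 = 271.7 d
Zone C: v = q/n = 0.1067/0.36 = 0.2963 m/d → t_C = 412/0.2963 = 1391 d
Total t = 134.1 + 271.7 + 1391 = 1797 d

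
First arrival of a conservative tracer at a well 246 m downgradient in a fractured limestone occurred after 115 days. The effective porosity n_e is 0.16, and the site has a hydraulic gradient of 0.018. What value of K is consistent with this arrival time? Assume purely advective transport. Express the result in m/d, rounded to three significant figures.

v = L / t = 246 / 115 = 2.139 m/d
K = v · n / i = 2.139 × 0.16 / 0.018 = 19.0 m/d

19.0 m/d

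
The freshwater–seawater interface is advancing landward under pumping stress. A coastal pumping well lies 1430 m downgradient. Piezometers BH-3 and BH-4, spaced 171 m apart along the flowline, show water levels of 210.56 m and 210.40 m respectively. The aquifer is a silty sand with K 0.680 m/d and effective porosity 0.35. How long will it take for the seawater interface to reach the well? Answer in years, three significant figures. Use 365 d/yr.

2160 years

Hydraulic gradient i = (210.56 − 210.40) / 171 = 0.16 / 171 = 9.357e-4
Specific discharge q = 0.680 × 9.357e-4 = 6.363e-4 m/d
v_s = q/n_e = 6.363e-4/0.35 = 0.001818 m/d
t = L / v = 1430 / 0.001818 = 786600 d
   = 786600 / 365 = 2160 yr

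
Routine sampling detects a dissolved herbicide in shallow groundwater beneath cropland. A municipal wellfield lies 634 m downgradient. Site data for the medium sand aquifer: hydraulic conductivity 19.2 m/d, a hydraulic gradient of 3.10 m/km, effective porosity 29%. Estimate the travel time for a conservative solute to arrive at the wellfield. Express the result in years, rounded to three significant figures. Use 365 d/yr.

8.46 years

Specific discharge q = 19.2 × 0.0031 = 0.05952 m/d
Seepage velocity v = q / n = 0.05952 / 0.29 = 0.2052 m/d
t = L / v = 634 / 0.2052 = 3089 d
   = 3089 / 365 = 8.46 yr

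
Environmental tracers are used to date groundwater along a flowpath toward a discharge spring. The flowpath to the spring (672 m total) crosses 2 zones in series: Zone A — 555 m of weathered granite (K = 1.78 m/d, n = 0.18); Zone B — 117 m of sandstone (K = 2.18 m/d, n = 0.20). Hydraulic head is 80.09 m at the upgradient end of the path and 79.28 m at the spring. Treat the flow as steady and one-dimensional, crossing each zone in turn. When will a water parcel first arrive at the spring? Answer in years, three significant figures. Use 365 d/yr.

152 years

Total head drop ΔH = 80.09 − 79.28 = 0.81 m
Continuity: the same q passes through each zone, so ΔH = q·Σ(L_j/K_j) — the zones act as resistances in series.
Σ(L/K) = 555/1.78 + 117/2.18 = 311.8 + 53.67 = 365.5 d
q = ΔH / Σ(L/K) = 0.81 / 365.5 = 0.002216 m/d (same in every zone)
Zone A: v = q/n = 0.002216/0.18 = 0.01231 m/d → t_A = 555/0.01231 = 45070 d
Zone B: v = q/n = 0.002216/0.20 = 0.01108 m/d → t_B = 117/0.01108 = 10560 d
Total t = 45070 + 10560 = 55630 d
   = 55630 / 365 = 152 yr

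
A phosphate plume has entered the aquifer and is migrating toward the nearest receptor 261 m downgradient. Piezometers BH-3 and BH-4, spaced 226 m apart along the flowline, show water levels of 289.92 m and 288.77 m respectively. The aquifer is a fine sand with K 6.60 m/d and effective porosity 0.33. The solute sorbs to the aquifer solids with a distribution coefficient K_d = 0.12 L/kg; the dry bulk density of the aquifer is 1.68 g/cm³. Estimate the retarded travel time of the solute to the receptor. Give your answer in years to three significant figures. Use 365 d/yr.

Hydraulic gradient i = (289.92 − 288.77) / 226 = 1.15 / 226 = 0.005088
Darcy flux q = K·i = 6.60 × 0.005088 = 0.03358 m/d
Seepage velocity v = q / n = 0.03358 / 0.33 = 0.1018 m/d
Retardation R = 1 + ρ_b·K_d/n = 1 + 1.68×0.12/0.33 = 1.611
Contaminant velocity v_c = v/R = 0.1018/1.611 = 0.06318 m/d
t = L/v_c = 261/0.06318 = 4131 d
   = 4131/365 = 11.3 yr

11.3 years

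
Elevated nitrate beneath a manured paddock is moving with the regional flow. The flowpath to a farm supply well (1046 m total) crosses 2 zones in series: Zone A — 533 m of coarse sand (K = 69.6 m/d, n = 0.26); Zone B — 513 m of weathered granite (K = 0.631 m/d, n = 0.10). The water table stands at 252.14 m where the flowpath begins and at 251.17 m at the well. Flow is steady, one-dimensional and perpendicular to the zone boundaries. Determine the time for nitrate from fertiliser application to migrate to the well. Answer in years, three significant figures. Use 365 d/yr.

Total head drop ΔH = 252.14 − 251.17 = 0.97 m
Continuity: the same q passes through each zone, so ΔH = q·Σ(L_j/K_j) — the zones act as resistances in series.
Σ(L/K) = 533/69.6 + 513/0.631 = 7.658 + 813.0 = 820.7 d
q = ΔH / Σ(L/K) = 0.97 / 820.7 = 0.001182 m/d (same in every zone)
Zone A: v = q/n = 0.001182/0.26 = 0.004546 m/d → t_A = 533/0.004546 = 117200 d
Zone B: v = q/n = 0.001182/0.10 = 0.01182 m/d → t_B = 513/0.01182 = 43400 d
Total t = 117200 + 43400 = 160600 d
   = 160600 / 365 = 440 yr

440 years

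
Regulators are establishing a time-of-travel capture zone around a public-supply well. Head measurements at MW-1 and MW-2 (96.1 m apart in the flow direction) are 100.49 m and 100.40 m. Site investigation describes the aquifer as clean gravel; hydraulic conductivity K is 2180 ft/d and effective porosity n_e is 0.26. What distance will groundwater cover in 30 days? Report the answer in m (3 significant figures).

71.8 m

Hydraulic gradient i = (100.49 − 100.40) / 96.1 = 0.09 / 96.1 = 9.365e-4
K = 2180 ft/d × 0.3048 = 664.5 m/d
Specific discharge q = 664.5 × 9.365e-4 = 0.6223 m/d
v = Ki/n = 664.5·9.365e-4/0.26 = 2.393 m/d
L = v × T = 2.393 × 30 = 71.80 m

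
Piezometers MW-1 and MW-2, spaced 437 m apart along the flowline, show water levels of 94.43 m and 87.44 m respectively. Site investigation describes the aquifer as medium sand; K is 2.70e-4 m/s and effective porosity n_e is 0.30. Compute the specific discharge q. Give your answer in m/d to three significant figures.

Hydraulic gradient i = (94.43 − 87.44) / 437 = 6.99 / 437 = 0.01600
K = 2.70e-4 m/s × 86400 s/d = 23.33 m/d
Darcy flux q = K·i = 23.33 × 0.01600 = 0.3731 m/d

0.373 m/d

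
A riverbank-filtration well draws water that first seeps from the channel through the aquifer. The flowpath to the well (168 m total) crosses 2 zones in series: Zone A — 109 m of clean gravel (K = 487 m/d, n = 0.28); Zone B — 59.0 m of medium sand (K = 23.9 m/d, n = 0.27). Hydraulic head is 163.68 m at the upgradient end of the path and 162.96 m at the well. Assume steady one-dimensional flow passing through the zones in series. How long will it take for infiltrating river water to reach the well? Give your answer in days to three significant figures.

Total head drop ΔH = 163.68 − 162.96 = 0.72 m
Continuity: the same q passes through each zone, so ΔH = q·Σ(L_j/K_j) — the zones act as resistances in series.
Σ(L/K) = 109/487 + 59.0/23.9 = 0.2238 + 2.469 = 2.692 d
q = ΔH / Σ(L/K) = 0.72 / 2.692 = 0.2674 m/d (same in every zone)
Zone A: v = q/n = 0.2674/0.28 = 0.9551 m/d → t_A = 109/0.9551 = 114.1 d
Zone B: v = q/n = 0.2674/0.27 = 0.9904 m/d → t_B = 59.0/0.9904 = 59.57 d
Total t = 114.1 + 59.57 = 173.7 d

174 days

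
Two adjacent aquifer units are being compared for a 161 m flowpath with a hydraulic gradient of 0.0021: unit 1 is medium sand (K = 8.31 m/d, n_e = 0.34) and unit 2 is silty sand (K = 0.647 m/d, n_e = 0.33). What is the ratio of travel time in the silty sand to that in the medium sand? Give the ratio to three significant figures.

Unit 1 (medium sand): v = 8.31×0.0021/0.34 = 0.05133 m/d, t = 161/0.05133 = 3137 d
Unit 2 (silty sand): v = 0.647×0.0021/0.33 = 0.004117 m/d, t = 161/0.004117 = 39100 d
t(silty sand) / t(medium sand) = 39100/3137 = 12.5

12.5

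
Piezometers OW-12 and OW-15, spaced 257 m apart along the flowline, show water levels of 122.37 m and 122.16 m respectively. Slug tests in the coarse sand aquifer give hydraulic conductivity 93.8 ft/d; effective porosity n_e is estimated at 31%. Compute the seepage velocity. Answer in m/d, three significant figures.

Hydraulic gradient i = (122.37 − 122.16) / 257 = 0.21 / 257 = 8.171e-4
K = 93.8 ft/d × 0.3048 = 28.59 m/d
Specific discharge q = 28.59 × 8.171e-4 = 0.02336 m/d
v_s = q/n_e = 0.02336/0.31 = 0.07536 m/d

0.0754 m/d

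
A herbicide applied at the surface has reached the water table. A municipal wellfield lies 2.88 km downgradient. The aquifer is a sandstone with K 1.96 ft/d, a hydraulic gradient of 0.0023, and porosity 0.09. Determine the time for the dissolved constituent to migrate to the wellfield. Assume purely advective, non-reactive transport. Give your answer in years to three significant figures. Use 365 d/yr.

K = 1.96 ft/d × 0.3048 = 0.5974 m/d
Darcy flux q = K·i = 0.5974 × 0.0023 = 0.001374 m/d
v = Ki/n = 0.5974·0.0023/0.09 = 0.01527 m/d
L = 2.88 km = 2880 m
t = L / v = 2880 / 0.01527 = 188600 d
   = 188600 / 365 = 517 yr

517 years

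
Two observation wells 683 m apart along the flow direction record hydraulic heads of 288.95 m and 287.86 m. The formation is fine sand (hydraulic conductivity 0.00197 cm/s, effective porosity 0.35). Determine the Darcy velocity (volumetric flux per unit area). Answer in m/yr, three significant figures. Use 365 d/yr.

0.991 m/yr

Hydraulic gradient i = (288.95 − 287.86) / 683 = 1.09 / 683 = 0.001596
K = 0.00197 cm/s × 864 = 1.702 m/d
q = Ki = 1.702 × 0.001596 = 0.002716 m/d
   = 0.002716 × 365 = 0.991 m/yr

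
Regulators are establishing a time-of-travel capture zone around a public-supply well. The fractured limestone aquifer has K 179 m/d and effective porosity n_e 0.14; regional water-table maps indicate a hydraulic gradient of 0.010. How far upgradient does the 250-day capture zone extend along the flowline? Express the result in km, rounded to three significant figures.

3.20 km

Specific discharge q = 179 × 0.010 = 1.790 m/d
Average linear velocity = 1.790 / 0.14 = 12.79 m/d
L = v × T = 12.79 × 250 = 3196 m
   = 3.20 km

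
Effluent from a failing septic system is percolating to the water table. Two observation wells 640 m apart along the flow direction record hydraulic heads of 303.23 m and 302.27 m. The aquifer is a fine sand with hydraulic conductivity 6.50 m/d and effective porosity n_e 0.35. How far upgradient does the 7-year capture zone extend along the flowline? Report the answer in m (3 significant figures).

Hydraulic gradient i = (303.23 − 302.27) / 640 = 0.96 / 640 = 0.001500
Darcy flux q = K·i = 6.50 × 0.001500 = 0.009750 m/d
v = Ki/n = 6.50·0.001500/0.35 = 0.02786 m/d
T = 7 yr × 365 = 2555 d
L = v × T = 0.02786 × 2555 = 71.18 m

71.2 m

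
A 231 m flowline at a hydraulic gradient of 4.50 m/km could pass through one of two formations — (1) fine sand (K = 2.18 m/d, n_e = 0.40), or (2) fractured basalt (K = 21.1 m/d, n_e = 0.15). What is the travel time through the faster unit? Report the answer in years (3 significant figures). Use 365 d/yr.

Unit 1 (fine sand): v = 2.18×0.0045/0.40 = 0.02452 m/d, t = 231/0.02452 = 9419 d
Unit 2 (fractured basalt): v = 21.1×0.0045/0.15 = 0.6330 m/d, t = 231/0.6330 = 364.9 d
Faster: 364.9 d / 365 = 1.00 yr

1.00 years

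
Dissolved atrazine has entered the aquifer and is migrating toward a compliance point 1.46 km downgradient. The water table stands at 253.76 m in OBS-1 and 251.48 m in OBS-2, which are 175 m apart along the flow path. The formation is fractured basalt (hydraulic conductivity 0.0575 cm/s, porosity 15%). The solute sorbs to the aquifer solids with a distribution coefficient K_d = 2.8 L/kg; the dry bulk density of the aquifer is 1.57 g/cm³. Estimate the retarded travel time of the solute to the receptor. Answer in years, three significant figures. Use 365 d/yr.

Hydraulic gradient i = (253.76 − 251.48) / 175 = 2.28 / 175 = 0.01303
K = 0.0575 cm/s × 864 = 49.68 m/d
Darcy flux q = K·i = 49.68 × 0.01303 = 0.6473 m/d
v = Ki/n = 49.68·0.01303/0.15 = 4.315 m/d
Retardation R = 1 + ρ_b·K_d/n = 1 + 1.57×2.8/0.15 = 30.31
Contaminant velocity v_c = v/R = 4.315/30.31 = 0.1424 m/d
L = 1.46 km = 1460 m
t = L/v_c = 1460/0.1424 = 10250 d
   = 10250/365 = 28.1 yr

28.1 years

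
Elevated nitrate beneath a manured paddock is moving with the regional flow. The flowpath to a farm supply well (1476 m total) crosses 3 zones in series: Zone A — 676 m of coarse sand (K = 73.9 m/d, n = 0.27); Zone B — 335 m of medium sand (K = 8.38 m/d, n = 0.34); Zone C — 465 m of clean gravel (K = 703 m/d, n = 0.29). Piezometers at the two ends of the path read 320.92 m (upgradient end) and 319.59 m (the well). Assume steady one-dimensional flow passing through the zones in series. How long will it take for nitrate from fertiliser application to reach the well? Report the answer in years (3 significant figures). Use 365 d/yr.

Total head drop ΔH = 320.92 − 319.59 = 1.33 m
Continuity: the same q passes through each zone, so ΔH = q·Σ(L_j/K_j) — the zones act as resistances in series.
Σ(L/K) = 676/73.9 + 335/8.38 + 465/703 = 9.147 + 39.98 + 0.6615 = 49.79 d
q = ΔH / Σ(L/K) = 1.33 / 49.79 = 0.02671 m/d (same in every zone)
Zone A: v = q/n = 0.02671/0.27 = 0.09894 m/d → t_A = 676/0.09894 = 6832 d
Zone B: v = q/n = 0.02671/0.34 = 0.07857 m/d → t_B = 335/0.07857 = 4264 d
Zone C: v = q/n = 0.02671/0.29 = 0.09212 m/d → t_C = 465/0.09212 = 5048 d
Total t = 6832 + 4264 + 5048 = 16140 d
   = 16140 / 365 = 44.2 yr

44.2 years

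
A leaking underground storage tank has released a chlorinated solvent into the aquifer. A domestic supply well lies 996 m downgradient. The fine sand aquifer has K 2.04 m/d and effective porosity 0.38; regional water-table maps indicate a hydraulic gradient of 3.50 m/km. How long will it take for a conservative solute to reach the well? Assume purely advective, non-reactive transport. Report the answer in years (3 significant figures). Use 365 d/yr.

145 years

Darcy flux q = K·i = 2.04 × 0.0035 = 0.007140 m/d
v = Ki/n = 2.04·0.0035/0.38 = 0.01879 m/d
t = L / v = 996 / 0.01879 = 53010 d
   = 53010 / 365 = 145 yr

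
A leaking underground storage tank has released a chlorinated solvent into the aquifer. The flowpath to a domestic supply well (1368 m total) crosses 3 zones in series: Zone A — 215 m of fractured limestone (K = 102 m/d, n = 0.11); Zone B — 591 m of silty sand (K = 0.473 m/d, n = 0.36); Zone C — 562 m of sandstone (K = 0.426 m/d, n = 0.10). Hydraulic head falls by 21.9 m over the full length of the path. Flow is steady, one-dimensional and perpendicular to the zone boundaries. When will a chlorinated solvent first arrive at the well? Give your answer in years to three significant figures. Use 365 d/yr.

Steady 1-D flow in series ⇒ the Darcy flux q is identical in every zone and the zone head losses add (resistances L/K in series).
Σ(L/K) = 215/102 + 591/0.473 + 562/0.426 = 2.108 + 1249 + 1319 = 2571 d
q = ΔH / Σ(L/K) = 21.9 / 2571 = 0.008519 m/d (same in every zone)
Zone A: v = q/n = 0.008519/0.11 = 0.07744 m/d → t_A = 215/0.07744 = 2776 d
Zone B: v = q/n = 0.008519/0.36 = 0.02366 m/d → t_B = 591/0.02366 = 24980 d
Zone C: v = q/n = 0.008519/0.10 = 0.08519 m/d → t_C = 562/0.08519 = 6597 d
Total t = 2776 + 24980 + 6597 = 34350 d
   = 34350 / 365 = 94.1 yr

94.1 years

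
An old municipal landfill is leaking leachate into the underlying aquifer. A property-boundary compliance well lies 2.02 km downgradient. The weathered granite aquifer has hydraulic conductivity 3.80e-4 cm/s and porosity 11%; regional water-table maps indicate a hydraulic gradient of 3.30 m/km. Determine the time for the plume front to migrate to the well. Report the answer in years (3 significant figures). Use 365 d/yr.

K = 3.80e-4 cm/s × 864 = 0.3283 m/d
q = Ki = 0.3283 × 0.0033 = 0.001083 m/d
v = Ki/n = 0.3283·0.0033/0.11 = 0.009850 m/d
L = 2.02 km = 2020 m
t = L / v = 2020 / 0.009850 = 205100 d
   = 205100 / 365 = 562 yr

562 years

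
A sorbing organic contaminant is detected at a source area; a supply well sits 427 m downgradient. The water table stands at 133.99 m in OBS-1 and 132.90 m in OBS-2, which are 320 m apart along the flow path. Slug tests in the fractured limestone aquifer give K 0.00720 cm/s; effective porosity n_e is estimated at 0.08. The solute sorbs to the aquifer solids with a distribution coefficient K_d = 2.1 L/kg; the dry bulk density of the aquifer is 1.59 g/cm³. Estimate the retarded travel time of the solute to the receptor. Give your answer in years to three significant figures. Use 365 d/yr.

189 years

Hydraulic gradient i = (133.99 − 132.90) / 320 = 1.09 / 320 = 0.003406
K = 0.00720 cm/s × 864 = 6.221 m/d
q = Ki = 6.221 × 0.003406 = 0.02119 m/d
Seepage velocity v = q / n = 0.02119 / 0.08 = 0.2649 m/d
Retardation R = 1 + ρ_b·K_d/n = 1 + 1.59×2.1/0.08 = 42.74
Contaminant velocity v_c = v/R = 0.2649/42.74 = 0.006198 m/d
t = L/v_c = 427/0.006198 = 68900 d
   = 68900/365 = 189 yr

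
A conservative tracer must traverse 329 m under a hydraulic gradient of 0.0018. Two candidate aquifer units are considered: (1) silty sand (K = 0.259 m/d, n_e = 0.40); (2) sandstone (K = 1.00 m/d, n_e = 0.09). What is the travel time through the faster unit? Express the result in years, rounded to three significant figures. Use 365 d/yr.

45.1 years

Unit 1 (silty sand): v = 0.259×0.0018/0.40 = 0.001165 m/d, t = 329/0.001165 = 282300 d
Unit 2 (sandstone): v = 1.00×0.0018/0.09 = 0.02000 m/d, t = 329/0.02000 = 16450 d
Faster: 16450 d / 365 = 45.1 yr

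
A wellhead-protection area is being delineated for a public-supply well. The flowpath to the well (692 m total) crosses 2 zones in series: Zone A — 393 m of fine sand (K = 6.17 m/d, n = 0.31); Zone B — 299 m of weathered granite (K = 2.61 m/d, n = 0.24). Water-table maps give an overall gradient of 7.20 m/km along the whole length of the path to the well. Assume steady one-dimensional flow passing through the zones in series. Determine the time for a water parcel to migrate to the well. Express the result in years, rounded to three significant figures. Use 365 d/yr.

19.0 years

Steady 1-D flow in series ⇒ the Darcy flux q is identical in every zone and the zone head losses add (resistances L/K in series).
Σ(L/K) = 393/6.17 + 299/2.61 = 63.70 + 114.6 = 178.3 d
K_eq = L_total / Σ(L/K) = 692 / 178.3 = 3.882 m/d
q = K_eq · i = 3.882 × 0.0072 = 0.02795 m/d (same in every zone)
Zone A: v = q/n = 0.02795/0.31 = 0.09016 m/d → t_A = 393/0.09016 = 4359 d
Zone B: v = q/n = 0.02795/0.24 = 0.1165 m/d → t_B = 299/0.1165 = 2567 d
Total t = 4359 + 2567 = 6926 d
   = 6926 / 365 = 19.0 yr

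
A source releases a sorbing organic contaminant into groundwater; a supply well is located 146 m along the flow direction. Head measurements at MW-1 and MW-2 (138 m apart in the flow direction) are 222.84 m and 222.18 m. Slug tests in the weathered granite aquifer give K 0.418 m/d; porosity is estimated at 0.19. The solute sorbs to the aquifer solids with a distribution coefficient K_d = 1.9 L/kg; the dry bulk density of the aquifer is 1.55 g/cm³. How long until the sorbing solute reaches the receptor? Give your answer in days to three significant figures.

229000 days

Hydraulic gradient i = (222.84 − 222.18) / 138 = 0.66 / 138 = 0.004783
Darcy flux q = K·i = 0.418 × 0.004783 = 0.001999 m/d
v_s = q/n_e = 0.001999/0.19 = 0.01052 m/d
Retardation R = 1 + ρ_b·K_d/n = 1 + 1.55×1.9/0.19 = 16.50
Contaminant velocity v_c = v/R = 0.01052/16.50 = 6.377e-4 m/d
t = L/v_c = 146/6.377e-4 = 229000 d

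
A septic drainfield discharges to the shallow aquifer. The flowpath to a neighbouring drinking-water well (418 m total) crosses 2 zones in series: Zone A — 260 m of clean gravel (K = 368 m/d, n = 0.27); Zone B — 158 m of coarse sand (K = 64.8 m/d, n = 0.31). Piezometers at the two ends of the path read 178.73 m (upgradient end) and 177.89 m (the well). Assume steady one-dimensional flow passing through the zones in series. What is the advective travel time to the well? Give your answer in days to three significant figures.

446 days

Total head drop ΔH = 178.73 − 177.89 = 0.84 m
Steady 1-D flow in series ⇒ the Darcy flux q is identical in every zone and the zone head losses add (resistances L/K in series).
Σ(L/K) = 260/368 + 158/64.8 = 0.7065 + 2.438 = 3.145 d
q = ΔH / Σ(L/K) = 0.84 / 3.145 = 0.2671 m/d (same in every zone)
Zone A: v = q/n = 0.2671/0.27 = 0.9893 m/d → t_A = 260/0.9893 = 262.8 d
Zone B: v = q/n = 0.2671/0.31 = 0.8616 m/d → t_B = 158/0.8616 = 183.4 d
Total t = 262.8 + 183.4 = 446.2 d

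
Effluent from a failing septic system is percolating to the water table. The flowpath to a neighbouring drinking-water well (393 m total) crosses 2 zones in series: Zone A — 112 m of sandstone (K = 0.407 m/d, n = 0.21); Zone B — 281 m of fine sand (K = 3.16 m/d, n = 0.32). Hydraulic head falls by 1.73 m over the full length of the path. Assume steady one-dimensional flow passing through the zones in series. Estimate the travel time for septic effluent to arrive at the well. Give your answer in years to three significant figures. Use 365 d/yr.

Steady 1-D flow in series ⇒ the Darcy flux q is identical in every zone and the zone head losses add (resistances L/K in series).
Σ(L/K) = 112/0.407 + 281/3.16 = 275.2 + 88.92 = 364.1 d
q = ΔH / Σ(L/K) = 1.73 / 364.1 = 0.004751 m/d (same in every zone)
Zone A: v = q/n = 0.004751/0.21 = 0.02263 m/d → t_A = 112/0.02263 = 4950 d
Zone B: v = q/n = 0.004751/0.32 = 0.01485 m/d → t_B = 281/0.01485 = 18930 d
Total t = 4950 + 18930 = 23880 d
   = 23880 / 365 = 65.4 yr

65.4 years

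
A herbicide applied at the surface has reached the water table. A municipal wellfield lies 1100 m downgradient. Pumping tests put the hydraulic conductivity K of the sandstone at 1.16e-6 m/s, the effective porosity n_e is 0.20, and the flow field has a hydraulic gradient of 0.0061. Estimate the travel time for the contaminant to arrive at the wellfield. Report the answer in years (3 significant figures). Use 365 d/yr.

986 years

K = 1.16e-6 m/s × 86400 s/d = 0.1002 m/d
q = Ki = 0.1002 × 0.0061 = 6.114e-4 m/d
Average linear velocity = 6.114e-4 / 0.20 = 0.003057 m/d
t = L / v = 1100 / 0.003057 = 359800 d
   = 359800 / 365 = 986 yr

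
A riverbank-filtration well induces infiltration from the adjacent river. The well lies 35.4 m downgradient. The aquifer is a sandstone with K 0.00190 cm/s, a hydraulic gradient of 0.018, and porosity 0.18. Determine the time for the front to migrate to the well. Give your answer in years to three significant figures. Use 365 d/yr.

0.591 years

K = 0.00190 cm/s × 864 = 1.642 m/d
q = Ki = 1.642 × 0.018 = 0.02955 m/d
v_s = q/n_e = 0.02955/0.18 = 0.1642 m/d
t = L / v = 35.4 / 0.1642 = 215.6 d
   = 215.6 / 365 = 0.591 yr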